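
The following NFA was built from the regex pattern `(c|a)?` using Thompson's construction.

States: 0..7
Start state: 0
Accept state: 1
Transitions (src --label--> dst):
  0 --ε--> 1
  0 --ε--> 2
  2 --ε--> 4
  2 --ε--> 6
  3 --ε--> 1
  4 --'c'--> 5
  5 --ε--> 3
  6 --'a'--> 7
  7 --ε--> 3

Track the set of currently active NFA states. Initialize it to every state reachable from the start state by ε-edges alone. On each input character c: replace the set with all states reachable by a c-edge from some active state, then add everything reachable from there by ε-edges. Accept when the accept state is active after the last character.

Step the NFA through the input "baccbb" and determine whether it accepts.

Answer: REJECT

Steps:
S₀ = ε-closure({0}) = {0,1,2,4,6}
'b' @ 1: {}  — state set empty
rest 'accbb' ignored (set empty)
after full input: {}  (accept=1 not in)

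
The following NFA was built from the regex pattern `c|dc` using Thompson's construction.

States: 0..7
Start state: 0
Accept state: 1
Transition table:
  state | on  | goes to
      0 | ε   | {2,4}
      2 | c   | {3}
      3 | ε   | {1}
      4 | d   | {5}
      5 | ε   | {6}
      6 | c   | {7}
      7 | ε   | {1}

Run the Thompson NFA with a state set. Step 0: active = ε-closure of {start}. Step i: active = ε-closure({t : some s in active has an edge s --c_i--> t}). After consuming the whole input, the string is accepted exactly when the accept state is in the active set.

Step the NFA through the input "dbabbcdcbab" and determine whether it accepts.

start: ε-closure({0}) = {0,2,4}
'd' @ 1: {5,6}
'b' @ 2: {}  — dead — no transitions
rest 'abbcdcbab' ignored (set empty)
end set {} — state 1 not in

Answer: REJECT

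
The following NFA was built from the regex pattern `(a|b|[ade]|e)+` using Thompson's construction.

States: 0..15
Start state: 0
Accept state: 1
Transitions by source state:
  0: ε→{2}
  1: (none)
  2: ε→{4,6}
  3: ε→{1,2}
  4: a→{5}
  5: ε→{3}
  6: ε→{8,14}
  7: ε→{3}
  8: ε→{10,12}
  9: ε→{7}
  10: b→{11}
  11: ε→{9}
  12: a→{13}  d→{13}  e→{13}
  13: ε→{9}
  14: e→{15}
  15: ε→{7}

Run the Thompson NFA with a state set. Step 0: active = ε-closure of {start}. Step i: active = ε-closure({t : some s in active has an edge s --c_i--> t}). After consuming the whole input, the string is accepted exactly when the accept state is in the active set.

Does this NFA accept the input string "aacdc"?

Answer: REJECT

Steps:
S₀ = ε-closure({0}) = {0,2,4,6,8,10,12,14}
'a' @ 1: {1,2,3,4,5,6,7,8,9,10,12,13,14}  ✓accept
'a' @ 2: {1,2,3,4,5,6,7,8,9,10,12,13,14}  ✓accept
'c' @ 3: {}  — dead — no transitions
rest 'dc' ignored (set empty)
end set {} — state 1 not in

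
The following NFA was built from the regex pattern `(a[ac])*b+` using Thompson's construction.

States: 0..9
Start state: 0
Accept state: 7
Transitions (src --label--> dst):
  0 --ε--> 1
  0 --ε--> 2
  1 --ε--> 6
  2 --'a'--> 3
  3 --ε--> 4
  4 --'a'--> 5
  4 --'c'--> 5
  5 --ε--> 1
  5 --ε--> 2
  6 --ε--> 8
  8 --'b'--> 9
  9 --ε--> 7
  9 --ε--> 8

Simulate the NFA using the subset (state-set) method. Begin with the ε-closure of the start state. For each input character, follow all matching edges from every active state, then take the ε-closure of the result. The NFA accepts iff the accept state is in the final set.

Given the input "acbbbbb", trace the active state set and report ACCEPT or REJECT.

initial (ε-close {0}): {0,1,2,6,8}
'a' @ 1: {3,4}
'c' @ 2: {1,2,5,6,8}
'b' @ 3: {7,8,9}  (accept∈set)
'b' @ 4: {7,8,9}  (accept∈set)
'b' @ 5: {7,8,9}  (accept∈set)
'b' @ 6: {7,8,9}  (accept∈set)
'b' @ 7: {7,8,9}  (accept∈set)
final: {7,8,9}; accept 7 in set

Answer: ACCEPT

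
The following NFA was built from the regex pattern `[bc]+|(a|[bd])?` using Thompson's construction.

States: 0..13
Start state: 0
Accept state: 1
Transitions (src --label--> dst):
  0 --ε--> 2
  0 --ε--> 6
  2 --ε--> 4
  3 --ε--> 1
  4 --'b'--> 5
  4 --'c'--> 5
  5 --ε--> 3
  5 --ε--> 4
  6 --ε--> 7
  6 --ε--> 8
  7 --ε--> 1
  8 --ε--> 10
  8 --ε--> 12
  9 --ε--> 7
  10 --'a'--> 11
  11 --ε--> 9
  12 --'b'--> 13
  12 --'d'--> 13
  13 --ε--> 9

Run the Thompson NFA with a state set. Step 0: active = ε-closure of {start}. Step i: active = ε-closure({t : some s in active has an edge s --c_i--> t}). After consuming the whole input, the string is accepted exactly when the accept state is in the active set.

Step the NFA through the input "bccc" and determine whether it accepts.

start: ε-closure({0}) = {0,1,2,4,6,7,8,10,12}
'b' @ 1: {1,3,4,5,7,9,13}  (accept∈set)
'c' @ 2: {1,3,4,5}  (accept∈set)
'c' @ 3: {1,3,4,5}  (accept∈set)
'c' @ 4: {1,3,4,5}  (accept∈set)
end set {1,3,4,5} — state 1 in

Answer: ACCEPT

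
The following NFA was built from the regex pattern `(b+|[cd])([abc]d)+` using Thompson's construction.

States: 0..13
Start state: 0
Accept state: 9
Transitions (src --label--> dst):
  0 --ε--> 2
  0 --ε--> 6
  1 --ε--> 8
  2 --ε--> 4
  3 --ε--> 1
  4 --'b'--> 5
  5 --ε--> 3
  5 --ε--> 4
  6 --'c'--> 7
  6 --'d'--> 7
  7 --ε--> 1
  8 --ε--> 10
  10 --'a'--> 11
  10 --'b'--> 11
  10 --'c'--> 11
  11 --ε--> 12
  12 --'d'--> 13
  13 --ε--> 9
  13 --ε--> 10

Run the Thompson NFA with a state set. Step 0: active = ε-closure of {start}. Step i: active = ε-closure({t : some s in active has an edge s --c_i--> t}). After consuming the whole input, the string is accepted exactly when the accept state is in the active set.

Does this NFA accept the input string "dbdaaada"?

Answer: REJECT

Steps:
S₀ = ε-closure({0}) = {0,2,4,6}
'd' @ 1: {1,7,8,10}
'b' @ 2: {11,12}
'd' @ 3: {9,10,13}  ✓accept
'a' @ 4: {11,12}
'a' @ 5: {}  — state set empty
rest 'ada' ignored (set empty)
after full input: {}  (accept=9 not in)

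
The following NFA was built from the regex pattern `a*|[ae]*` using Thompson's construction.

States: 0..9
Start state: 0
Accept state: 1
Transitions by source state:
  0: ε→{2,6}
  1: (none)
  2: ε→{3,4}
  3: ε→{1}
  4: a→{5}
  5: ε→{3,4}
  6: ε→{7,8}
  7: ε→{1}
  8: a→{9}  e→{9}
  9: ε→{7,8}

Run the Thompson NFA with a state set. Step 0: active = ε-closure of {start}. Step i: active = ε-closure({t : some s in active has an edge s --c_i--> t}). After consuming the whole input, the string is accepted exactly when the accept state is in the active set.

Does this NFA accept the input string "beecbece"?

Answer: REJECT

Trace:
S₀ = ε-closure({0}) = {0,1,2,3,4,6,7,8}
'b' @ 1: {}  — no active states
rest 'eecbece' ignored (set empty)
end set {} — state 1 not in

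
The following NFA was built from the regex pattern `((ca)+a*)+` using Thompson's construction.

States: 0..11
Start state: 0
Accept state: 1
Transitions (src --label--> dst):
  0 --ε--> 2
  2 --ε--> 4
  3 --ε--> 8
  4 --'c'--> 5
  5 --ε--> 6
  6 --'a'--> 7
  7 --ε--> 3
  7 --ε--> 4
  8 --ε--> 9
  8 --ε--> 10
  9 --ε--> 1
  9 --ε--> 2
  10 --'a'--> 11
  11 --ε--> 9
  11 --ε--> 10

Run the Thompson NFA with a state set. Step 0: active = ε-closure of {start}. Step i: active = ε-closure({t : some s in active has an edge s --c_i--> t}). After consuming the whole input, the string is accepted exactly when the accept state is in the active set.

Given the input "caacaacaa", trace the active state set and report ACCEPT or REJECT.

Answer: ACCEPT

Trace:
start: ε-closure({0}) = {0,2,4}
'c' @ 1: {5,6}
'a' @ 2: {1,2,3,4,7,8,9,10}  ✓accept
'a' @ 3: {1,2,4,9,10,11}  ✓accept
'c' @ 4: {5,6}
'a' @ 5: {1,2,3,4,7,8,9,10}  ✓accept
'a' @ 6: {1,2,4,9,10,11}  ✓accept
'c' @ 7: {5,6}
'a' @ 8: {1,2,3,4,7,8,9,10}  ✓accept
'a' @ 9: {1,2,4,9,10,11}  ✓accept
end set {1,2,4,9,10,11} — state 1 in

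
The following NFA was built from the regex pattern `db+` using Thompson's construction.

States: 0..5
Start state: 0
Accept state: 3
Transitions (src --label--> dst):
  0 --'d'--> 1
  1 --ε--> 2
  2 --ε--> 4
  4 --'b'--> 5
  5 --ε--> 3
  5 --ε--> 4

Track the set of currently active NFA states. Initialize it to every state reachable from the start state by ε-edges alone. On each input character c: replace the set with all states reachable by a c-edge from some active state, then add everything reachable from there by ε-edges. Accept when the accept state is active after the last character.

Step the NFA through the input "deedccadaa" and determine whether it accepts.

Answer: REJECT

Derivation:
initial (ε-close {0}): {0}
'd' @ 1: {1,2,4}
'e' @ 2: {}  — state set empty
rest 'edccadaa' ignored (set empty)
final: {}; accept 3 not in set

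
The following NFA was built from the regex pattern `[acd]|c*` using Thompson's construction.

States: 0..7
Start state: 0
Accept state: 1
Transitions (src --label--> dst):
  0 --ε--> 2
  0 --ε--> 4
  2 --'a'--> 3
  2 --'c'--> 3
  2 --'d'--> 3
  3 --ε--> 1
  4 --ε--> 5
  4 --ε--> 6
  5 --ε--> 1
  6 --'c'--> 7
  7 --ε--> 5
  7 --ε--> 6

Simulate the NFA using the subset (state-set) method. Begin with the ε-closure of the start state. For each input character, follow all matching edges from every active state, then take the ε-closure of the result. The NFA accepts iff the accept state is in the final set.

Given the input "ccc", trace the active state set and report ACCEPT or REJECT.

start: ε-closure({0}) = {0,1,2,4,5,6}
'c' @ 1: {1,3,5,6,7}  [accepting]
'c' @ 2: {1,5,6,7}  [accepting]
'c' @ 3: {1,5,6,7}  [accepting]
after full input: {1,5,6,7}  (accept=1 in)

Answer: ACCEPT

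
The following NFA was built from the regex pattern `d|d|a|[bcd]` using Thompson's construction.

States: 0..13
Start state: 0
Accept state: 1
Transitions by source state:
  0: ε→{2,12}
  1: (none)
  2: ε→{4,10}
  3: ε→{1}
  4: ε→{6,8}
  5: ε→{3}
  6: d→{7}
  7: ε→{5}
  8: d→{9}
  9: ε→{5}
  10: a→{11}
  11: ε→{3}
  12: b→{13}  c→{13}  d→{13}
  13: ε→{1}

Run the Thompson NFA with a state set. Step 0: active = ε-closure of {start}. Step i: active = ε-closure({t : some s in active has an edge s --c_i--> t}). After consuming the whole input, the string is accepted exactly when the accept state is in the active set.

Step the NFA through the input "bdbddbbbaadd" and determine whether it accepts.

S₀ = ε-closure({0}) = {0,2,4,6,8,10,12}
'b' @ 1: {1,13}  (accept∈set)
'd' @ 2: {}  — state set empty
rest 'bddbbbaadd' ignored (set empty)
after full input: {}  (accept=1 not in)

Answer: REJECT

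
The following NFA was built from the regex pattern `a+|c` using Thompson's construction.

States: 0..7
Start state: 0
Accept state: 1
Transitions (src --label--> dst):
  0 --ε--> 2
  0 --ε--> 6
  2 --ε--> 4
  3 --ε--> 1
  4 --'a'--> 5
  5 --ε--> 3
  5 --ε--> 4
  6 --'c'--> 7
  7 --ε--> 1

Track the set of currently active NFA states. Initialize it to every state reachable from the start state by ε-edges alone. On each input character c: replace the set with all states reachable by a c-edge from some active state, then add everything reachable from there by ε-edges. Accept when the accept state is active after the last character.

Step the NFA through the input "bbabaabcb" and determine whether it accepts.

initial (ε-close {0}): {0,2,4,6}
'b' @ 1: {}  — dead — no transitions
rest 'babaabcb' ignored (set empty)
after full input: {}  (accept=1 not in)

Answer: REJECT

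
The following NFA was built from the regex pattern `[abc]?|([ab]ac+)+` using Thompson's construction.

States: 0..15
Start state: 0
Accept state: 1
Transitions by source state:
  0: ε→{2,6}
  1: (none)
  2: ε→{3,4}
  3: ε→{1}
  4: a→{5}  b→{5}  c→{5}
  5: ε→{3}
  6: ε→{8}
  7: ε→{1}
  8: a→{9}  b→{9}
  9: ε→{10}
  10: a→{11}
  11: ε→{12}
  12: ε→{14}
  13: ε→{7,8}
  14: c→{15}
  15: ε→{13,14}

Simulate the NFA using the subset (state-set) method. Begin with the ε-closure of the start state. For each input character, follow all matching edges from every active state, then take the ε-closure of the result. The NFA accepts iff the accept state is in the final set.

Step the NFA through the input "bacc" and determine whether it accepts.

initial (ε-close {0}): {0,1,2,3,4,6,8}
'b' @ 1: {1,3,5,9,10}  ✓accept
'a' @ 2: {11,12,14}
'c' @ 3: {1,7,8,13,14,15}  ✓accept
'c' @ 4: {1,7,8,13,14,15}  ✓accept
end set {1,7,8,13,14,15} — state 1 in

Answer: ACCEPT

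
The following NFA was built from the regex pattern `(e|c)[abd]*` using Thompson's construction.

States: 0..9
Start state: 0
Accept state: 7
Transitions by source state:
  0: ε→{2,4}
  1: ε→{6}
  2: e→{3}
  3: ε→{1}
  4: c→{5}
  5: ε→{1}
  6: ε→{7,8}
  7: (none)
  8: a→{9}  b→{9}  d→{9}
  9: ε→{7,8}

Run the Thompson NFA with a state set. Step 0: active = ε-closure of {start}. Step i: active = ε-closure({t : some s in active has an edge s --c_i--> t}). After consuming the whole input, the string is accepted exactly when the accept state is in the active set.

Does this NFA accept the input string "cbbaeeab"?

Answer: REJECT

Steps:
S₀ = ε-closure({0}) = {0,2,4}
'c' @ 1: {1,5,6,7,8}  (accept∈set)
'b' @ 2: {7,8,9}  (accept∈set)
'b' @ 3: {7,8,9}  (accept∈set)
'a' @ 4: {7,8,9}  (accept∈set)
'e' @ 5: {}  — dead — no transitions
rest 'eab' ignored (set empty)
end set {} — state 7 not in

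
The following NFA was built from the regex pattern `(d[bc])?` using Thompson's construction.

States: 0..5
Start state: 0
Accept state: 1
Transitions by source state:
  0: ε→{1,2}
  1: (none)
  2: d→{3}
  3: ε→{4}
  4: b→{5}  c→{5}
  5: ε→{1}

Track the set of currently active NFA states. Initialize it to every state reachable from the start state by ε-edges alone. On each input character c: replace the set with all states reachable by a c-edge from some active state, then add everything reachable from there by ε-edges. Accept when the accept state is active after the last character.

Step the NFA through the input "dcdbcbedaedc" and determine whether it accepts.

start: ε-closure({0}) = {0,1,2}
'd' @ 1: {3,4}
'c' @ 2: {1,5}  ✓accept
'd' @ 3: {}  — no active states
rest 'bcbedaedc' ignored (set empty)
after full input: {}  (accept=1 not in)

Answer: REJECT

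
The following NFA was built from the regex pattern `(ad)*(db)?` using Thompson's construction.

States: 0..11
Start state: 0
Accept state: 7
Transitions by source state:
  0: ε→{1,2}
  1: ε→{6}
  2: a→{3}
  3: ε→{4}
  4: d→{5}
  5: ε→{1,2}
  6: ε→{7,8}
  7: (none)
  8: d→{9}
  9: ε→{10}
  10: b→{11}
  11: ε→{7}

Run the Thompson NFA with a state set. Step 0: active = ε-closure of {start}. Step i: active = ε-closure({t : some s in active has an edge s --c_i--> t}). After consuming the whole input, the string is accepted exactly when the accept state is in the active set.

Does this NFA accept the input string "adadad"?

S₀ = ε-closure({0}) = {0,1,2,6,7,8}
'a' @ 1: {3,4}
'd' @ 2: {1,2,5,6,7,8}  (accept∈set)
'a' @ 3: {3,4}
'd' @ 4: {1,2,5,6,7,8}  (accept∈set)
'a' @ 5: {3,4}
'd' @ 6: {1,2,5,6,7,8}  (accept∈set)
end set {1,2,5,6,7,8} — state 7 in

Answer: ACCEPT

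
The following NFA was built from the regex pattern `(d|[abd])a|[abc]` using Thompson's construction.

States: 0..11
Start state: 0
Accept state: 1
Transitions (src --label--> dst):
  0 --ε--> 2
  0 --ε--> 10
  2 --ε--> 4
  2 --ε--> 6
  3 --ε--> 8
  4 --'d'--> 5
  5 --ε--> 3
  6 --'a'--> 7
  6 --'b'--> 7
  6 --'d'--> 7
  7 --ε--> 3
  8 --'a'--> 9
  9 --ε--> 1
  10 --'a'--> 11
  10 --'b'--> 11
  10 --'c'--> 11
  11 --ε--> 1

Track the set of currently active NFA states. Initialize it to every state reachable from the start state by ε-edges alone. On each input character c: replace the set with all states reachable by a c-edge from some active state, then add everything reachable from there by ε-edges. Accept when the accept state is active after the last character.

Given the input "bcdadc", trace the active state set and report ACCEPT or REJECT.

Answer: REJECT

Steps:
start: ε-closure({0}) = {0,2,4,6,10}
'b' @ 1: {1,3,7,8,11}  [accepting]
'c' @ 2: {}  — state set empty
rest 'dadc' ignored (set empty)
final: {}; accept 1 not in set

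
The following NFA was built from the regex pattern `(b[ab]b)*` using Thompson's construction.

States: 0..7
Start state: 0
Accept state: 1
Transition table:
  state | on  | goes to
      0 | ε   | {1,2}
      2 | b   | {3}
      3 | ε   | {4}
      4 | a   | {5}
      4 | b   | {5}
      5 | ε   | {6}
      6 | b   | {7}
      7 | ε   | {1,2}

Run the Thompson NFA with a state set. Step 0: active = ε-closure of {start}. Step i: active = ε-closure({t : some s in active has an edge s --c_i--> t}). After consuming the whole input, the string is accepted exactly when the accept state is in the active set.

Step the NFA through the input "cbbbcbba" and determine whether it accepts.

Answer: REJECT

Steps:
start: ε-closure({0}) = {0,1,2}
'c' @ 1: {}  — state set empty
rest 'bbbcbba' ignored (set empty)
final: {}; accept 1 not in set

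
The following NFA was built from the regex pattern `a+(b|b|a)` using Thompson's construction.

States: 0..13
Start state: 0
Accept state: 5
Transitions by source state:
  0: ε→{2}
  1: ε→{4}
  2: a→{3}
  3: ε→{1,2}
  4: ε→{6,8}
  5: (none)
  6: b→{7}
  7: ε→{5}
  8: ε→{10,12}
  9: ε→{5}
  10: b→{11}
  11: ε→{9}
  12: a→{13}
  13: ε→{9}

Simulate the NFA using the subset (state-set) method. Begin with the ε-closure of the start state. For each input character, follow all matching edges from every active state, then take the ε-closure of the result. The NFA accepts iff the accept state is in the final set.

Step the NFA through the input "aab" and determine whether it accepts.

Answer: ACCEPT

Trace:
S₀ = ε-closure({0}) = {0,2}
'a' @ 1: {1,2,3,4,6,8,10,12}
'a' @ 2: {1,2,3,4,5,6,8,9,10,12,13}  ✓accept
'b' @ 3: {5,7,9,11}  ✓accept
final: {5,7,9,11}; accept 5 in set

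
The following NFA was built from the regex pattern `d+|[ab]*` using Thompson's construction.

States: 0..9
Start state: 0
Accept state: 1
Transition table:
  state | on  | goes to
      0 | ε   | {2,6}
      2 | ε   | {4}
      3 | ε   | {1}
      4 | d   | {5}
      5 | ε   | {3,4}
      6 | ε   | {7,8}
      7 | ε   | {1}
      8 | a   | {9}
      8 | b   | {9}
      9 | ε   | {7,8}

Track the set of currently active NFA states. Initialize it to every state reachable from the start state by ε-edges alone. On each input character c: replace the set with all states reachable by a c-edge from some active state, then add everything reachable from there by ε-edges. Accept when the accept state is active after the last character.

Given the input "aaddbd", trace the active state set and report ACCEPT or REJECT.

start: ε-closure({0}) = {0,1,2,4,6,7,8}
'a' @ 1: {1,7,8,9}  [accepting]
'a' @ 2: {1,7,8,9}  [accepting]
'd' @ 3: {}  — state set empty
rest 'dbd' ignored (set empty)
end set {} — state 1 not in

Answer: REJECT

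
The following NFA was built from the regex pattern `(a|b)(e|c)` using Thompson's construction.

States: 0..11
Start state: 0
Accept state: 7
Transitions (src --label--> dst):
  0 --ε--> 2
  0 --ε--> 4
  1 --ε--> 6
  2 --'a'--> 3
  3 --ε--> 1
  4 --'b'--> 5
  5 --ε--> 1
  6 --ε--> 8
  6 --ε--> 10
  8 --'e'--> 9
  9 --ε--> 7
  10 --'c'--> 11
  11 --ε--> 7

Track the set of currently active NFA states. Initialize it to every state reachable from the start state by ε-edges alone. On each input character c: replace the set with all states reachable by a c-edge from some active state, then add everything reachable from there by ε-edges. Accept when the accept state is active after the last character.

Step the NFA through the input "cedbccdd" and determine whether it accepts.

Answer: REJECT

Trace:
S₀ = ε-closure({0}) = {0,2,4}
'c' @ 1: {}  — no active states
rest 'edbccdd' ignored (set empty)
end set {} — state 7 not in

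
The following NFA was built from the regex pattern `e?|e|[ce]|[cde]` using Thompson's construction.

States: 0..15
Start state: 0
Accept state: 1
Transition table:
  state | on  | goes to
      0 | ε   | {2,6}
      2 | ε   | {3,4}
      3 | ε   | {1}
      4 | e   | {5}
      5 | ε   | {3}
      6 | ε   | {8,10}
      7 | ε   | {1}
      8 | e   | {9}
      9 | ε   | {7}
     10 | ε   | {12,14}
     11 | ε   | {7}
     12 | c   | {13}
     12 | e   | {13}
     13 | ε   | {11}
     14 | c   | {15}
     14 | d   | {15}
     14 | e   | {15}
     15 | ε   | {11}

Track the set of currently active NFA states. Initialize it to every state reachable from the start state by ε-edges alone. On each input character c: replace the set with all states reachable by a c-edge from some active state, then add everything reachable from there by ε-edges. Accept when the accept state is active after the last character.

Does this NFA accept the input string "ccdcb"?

start: ε-closure({0}) = {0,1,2,3,4,6,8,10,12,14}
'c' @ 1: {1,7,11,13,15}  [accepting]
'c' @ 2: {}  — no active states
rest 'dcb' ignored (set empty)
end set {} — state 1 not in

Answer: REJECT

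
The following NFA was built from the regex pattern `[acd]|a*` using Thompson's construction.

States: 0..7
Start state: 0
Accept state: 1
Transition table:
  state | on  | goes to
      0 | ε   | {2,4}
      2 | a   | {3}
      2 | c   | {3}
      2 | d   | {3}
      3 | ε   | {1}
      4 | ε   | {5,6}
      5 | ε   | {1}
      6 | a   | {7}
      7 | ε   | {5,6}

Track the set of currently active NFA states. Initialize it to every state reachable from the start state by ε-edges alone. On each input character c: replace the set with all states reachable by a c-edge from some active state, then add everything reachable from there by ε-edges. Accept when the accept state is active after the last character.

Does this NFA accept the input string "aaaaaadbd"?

start: ε-closure({0}) = {0,1,2,4,5,6}
'a' @ 1: {1,3,5,6,7}  ✓accept
'a' @ 2: {1,5,6,7}  ✓accept
'a' @ 3: {1,5,6,7}  ✓accept
'a' @ 4: {1,5,6,7}  ✓accept
'a' @ 5: {1,5,6,7}  ✓accept
'a' @ 6: {1,5,6,7}  ✓accept
'd' @ 7: {}  — state set empty
rest 'bd' ignored (set empty)
after full input: {}  (accept=1 not in)

Answer: REJECT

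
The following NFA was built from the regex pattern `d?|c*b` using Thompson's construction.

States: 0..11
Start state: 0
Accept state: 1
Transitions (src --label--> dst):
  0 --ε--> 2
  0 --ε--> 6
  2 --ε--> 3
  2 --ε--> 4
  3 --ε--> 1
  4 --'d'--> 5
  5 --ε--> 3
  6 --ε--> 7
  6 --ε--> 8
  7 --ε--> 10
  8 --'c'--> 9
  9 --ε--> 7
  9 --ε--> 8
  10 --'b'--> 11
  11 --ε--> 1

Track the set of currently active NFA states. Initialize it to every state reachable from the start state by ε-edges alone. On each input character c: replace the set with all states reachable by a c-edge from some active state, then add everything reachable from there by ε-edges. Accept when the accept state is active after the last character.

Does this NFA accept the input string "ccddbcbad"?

initial (ε-close {0}): {0,1,2,3,4,6,7,8,10}
'c' @ 1: {7,8,9,10}
'c' @ 2: {7,8,9,10}
'd' @ 3: {}  — no active states
rest 'dbcbad' ignored (set empty)
end set {} — state 1 not in

Answer: REJECT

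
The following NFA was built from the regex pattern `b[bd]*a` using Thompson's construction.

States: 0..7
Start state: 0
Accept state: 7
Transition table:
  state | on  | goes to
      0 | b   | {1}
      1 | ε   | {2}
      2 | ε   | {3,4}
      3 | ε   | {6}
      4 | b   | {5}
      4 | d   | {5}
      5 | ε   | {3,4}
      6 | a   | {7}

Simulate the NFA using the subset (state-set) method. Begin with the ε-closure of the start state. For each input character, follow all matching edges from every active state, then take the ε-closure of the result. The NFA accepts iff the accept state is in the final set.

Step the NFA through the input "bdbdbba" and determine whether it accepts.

Answer: ACCEPT

Steps:
initial (ε-close {0}): {0}
'b' @ 1: {1,2,3,4,6}
'd' @ 2: {3,4,5,6}
'b' @ 3: {3,4,5,6}
'd' @ 4: {3,4,5,6}
'b' @ 5: {3,4,5,6}
'b' @ 6: {3,4,5,6}
'a' @ 7: {7}  [accepting]
after full input: {7}  (accept=7 in)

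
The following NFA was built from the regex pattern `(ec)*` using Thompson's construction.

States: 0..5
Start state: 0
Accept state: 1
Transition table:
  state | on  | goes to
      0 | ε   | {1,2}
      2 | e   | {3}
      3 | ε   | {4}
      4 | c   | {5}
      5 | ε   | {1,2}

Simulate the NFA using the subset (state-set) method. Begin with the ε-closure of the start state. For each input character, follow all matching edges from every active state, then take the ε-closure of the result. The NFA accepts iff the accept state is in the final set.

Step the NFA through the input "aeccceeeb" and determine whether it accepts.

initial (ε-close {0}): {0,1,2}
'a' @ 1: {}  — dead — no transitions
rest 'eccceeeb' ignored (set empty)
end set {} — state 1 not in

Answer: REJECT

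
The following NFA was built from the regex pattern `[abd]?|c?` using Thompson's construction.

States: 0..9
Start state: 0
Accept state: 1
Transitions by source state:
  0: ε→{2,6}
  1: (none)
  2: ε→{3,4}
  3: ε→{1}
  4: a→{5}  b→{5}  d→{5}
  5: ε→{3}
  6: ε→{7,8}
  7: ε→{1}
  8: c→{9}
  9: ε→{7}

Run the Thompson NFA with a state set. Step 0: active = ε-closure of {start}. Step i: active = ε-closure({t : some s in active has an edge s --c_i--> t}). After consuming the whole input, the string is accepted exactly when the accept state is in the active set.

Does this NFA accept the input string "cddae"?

Answer: REJECT

Derivation:
initial (ε-close {0}): {0,1,2,3,4,6,7,8}
'c' @ 1: {1,7,9}  [accepting]
'd' @ 2: {}  — dead — no transitions
rest 'dae' ignored (set empty)
final: {}; accept 1 not in set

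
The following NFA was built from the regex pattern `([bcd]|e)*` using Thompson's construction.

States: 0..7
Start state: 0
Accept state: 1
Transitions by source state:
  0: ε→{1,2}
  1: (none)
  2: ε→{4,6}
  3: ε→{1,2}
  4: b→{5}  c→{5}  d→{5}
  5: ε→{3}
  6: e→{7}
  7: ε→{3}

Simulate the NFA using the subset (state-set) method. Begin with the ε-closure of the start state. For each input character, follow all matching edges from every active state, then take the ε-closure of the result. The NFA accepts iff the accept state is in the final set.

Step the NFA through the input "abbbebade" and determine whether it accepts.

Answer: REJECT

Derivation:
start: ε-closure({0}) = {0,1,2,4,6}
'a' @ 1: {}  — no active states
rest 'bbbebade' ignored (set empty)
final: {}; accept 1 not in set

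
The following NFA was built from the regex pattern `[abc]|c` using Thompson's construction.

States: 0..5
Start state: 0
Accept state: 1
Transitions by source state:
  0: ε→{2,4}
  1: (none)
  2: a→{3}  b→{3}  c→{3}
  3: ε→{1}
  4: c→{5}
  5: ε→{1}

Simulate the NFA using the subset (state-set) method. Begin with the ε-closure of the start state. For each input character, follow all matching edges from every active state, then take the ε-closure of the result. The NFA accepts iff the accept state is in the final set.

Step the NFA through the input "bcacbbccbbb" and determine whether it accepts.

Answer: REJECT

Steps:
start: ε-closure({0}) = {0,2,4}
'b' @ 1: {1,3}  [accepting]
'c' @ 2: {}  — no active states
rest 'acbbccbbb' ignored (set empty)
after full input: {}  (accept=1 not in)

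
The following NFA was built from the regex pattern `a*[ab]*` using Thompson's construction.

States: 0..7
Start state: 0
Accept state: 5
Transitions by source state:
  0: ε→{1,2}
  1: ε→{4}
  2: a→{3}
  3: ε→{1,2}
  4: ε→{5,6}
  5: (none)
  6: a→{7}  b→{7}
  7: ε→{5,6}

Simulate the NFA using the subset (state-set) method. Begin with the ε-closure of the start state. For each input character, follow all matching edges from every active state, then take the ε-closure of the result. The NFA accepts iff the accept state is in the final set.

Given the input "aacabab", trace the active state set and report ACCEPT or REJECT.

initial (ε-close {0}): {0,1,2,4,5,6}
'a' @ 1: {1,2,3,4,5,6,7}  ✓accept
'a' @ 2: {1,2,3,4,5,6,7}  ✓accept
'c' @ 3: {}  — state set empty
rest 'abab' ignored (set empty)
final: {}; accept 5 not in set

Answer: REJECT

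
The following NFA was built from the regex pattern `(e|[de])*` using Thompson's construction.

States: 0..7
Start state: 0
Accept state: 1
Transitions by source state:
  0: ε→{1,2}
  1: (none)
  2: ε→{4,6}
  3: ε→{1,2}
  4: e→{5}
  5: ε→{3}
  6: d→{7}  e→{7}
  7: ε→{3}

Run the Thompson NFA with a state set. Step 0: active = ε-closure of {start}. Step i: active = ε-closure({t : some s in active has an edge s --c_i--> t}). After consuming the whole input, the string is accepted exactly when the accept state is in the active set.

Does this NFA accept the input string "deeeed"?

Answer: ACCEPT

Steps:
S₀ = ε-closure({0}) = {0,1,2,4,6}
'd' @ 1: {1,2,3,4,6,7}  (accept∈set)
'e' @ 2: {1,2,3,4,5,6,7}  (accept∈set)
'e' @ 3: {1,2,3,4,5,6,7}  (accept∈set)
'e' @ 4: {1,2,3,4,5,6,7}  (accept∈set)
'e' @ 5: {1,2,3,4,5,6,7}  (accept∈set)
'd' @ 6: {1,2,3,4,6,7}  (accept∈set)
after full input: {1,2,3,4,6,7}  (accept=1 in)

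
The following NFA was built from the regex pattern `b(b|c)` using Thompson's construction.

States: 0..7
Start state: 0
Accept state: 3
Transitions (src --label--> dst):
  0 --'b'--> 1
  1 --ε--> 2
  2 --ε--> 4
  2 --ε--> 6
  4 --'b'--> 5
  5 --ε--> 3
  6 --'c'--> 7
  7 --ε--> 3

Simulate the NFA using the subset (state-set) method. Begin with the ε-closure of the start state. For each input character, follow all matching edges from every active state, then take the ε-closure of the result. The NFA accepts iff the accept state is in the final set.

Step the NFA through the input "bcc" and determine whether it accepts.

start: ε-closure({0}) = {0}
'b' @ 1: {1,2,4,6}
'c' @ 2: {3,7}  [accepting]
'c' @ 3: {}  — state set empty
after full input: {}  (accept=3 not in)

Answer: REJECT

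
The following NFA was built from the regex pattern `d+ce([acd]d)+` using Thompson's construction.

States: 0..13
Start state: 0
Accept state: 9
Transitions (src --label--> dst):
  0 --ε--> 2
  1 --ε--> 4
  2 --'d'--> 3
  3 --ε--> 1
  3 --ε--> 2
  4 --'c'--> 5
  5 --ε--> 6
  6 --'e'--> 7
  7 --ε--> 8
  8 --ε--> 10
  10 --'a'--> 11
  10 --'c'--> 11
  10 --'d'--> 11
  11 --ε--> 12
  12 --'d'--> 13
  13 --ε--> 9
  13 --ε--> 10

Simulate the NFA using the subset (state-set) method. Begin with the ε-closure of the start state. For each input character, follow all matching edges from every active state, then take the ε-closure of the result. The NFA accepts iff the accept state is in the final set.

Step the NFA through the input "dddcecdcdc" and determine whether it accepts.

Answer: REJECT

Trace:
start: ε-closure({0}) = {0,2}
'd' @ 1: {1,2,3,4}
'd' @ 2: {1,2,3,4}
'd' @ 3: {1,2,3,4}
'c' @ 4: {5,6}
'e' @ 5: {7,8,10}
'c' @ 6: {11,12}
'd' @ 7: {9,10,13}  ✓accept
'c' @ 8: {11,12}
'd' @ 9: {9,10,13}  ✓accept
'c' @ 10: {11,12}
end set {11,12} — state 9 not in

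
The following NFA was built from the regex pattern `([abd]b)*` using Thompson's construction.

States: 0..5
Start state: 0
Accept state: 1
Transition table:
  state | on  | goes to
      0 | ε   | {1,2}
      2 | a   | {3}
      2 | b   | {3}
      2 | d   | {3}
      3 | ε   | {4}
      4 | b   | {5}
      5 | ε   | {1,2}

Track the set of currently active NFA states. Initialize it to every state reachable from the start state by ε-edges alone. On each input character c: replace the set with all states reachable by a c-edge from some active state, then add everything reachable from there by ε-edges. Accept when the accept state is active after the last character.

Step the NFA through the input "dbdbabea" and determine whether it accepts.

S₀ = ε-closure({0}) = {0,1,2}
'd' @ 1: {3,4}
'b' @ 2: {1,2,5}  [accepting]
'd' @ 3: {3,4}
'b' @ 4: {1,2,5}  [accepting]
'a' @ 5: {3,4}
'b' @ 6: {1,2,5}  [accepting]
'e' @ 7: {}  — no active states
rest 'a' ignored (set empty)
final: {}; accept 1 not in set

Answer: REJECT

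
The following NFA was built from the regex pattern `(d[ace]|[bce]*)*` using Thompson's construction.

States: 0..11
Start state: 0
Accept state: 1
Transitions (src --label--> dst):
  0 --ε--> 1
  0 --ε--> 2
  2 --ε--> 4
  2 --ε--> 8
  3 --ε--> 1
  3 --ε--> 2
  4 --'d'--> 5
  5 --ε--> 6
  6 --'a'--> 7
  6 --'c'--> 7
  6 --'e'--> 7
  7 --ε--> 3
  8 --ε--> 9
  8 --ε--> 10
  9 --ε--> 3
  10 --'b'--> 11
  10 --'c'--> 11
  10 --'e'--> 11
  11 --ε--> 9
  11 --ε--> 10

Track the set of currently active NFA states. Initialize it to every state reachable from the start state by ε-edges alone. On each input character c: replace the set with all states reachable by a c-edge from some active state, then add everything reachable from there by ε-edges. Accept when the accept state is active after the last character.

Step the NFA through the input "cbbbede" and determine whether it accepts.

S₀ = ε-closure({0}) = {0,1,2,3,4,8,9,10}
'c' @ 1: {1,2,3,4,8,9,10,11}  (accept∈set)
'b' @ 2: {1,2,3,4,8,9,10,11}  (accept∈set)
'b' @ 3: {1,2,3,4,8,9,10,11}  (accept∈set)
'b' @ 4: {1,2,3,4,8,9,10,11}  (accept∈set)
'e' @ 5: {1,2,3,4,8,9,10,11}  (accept∈set)
'd' @ 6: {5,6}
'e' @ 7: {1,2,3,4,7,8,9,10}  (accept∈set)
final: {1,2,3,4,7,8,9,10}; accept 1 in set

Answer: ACCEPT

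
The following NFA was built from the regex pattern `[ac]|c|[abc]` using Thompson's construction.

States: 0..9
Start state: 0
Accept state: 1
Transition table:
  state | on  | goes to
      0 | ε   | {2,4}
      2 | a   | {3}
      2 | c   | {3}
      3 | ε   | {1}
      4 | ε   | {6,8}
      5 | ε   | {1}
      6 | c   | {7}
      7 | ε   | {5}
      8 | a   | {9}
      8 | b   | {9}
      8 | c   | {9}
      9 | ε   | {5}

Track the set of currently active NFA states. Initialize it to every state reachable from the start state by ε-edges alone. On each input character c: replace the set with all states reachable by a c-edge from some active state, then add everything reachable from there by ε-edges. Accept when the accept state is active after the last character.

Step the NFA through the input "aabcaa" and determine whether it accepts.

S₀ = ε-closure({0}) = {0,2,4,6,8}
'a' @ 1: {1,3,5,9}  (accept∈set)
'a' @ 2: {}  — dead — no transitions
rest 'bcaa' ignored (set empty)
after full input: {}  (accept=1 not in)

Answer: REJECT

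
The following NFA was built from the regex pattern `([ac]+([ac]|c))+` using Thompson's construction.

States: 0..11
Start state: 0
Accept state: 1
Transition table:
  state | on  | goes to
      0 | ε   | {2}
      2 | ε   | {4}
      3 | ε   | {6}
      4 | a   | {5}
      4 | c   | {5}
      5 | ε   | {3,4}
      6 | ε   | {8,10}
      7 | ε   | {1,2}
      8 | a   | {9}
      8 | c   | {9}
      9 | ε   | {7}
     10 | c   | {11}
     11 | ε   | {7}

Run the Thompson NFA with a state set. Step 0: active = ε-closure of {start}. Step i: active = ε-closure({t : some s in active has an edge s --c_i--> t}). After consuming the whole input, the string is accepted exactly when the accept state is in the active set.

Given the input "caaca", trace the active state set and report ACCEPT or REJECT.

start: ε-closure({0}) = {0,2,4}
'c' @ 1: {3,4,5,6,8,10}
'a' @ 2: {1,2,3,4,5,6,7,8,9,10}  ✓accept
'a' @ 3: {1,2,3,4,5,6,7,8,9,10}  ✓accept
'c' @ 4: {1,2,3,4,5,6,7,8,9,10,11}  ✓accept
'a' @ 5: {1,2,3,4,5,6,7,8,9,10}  ✓accept
end set {1,2,3,4,5,6,7,8,9,10} — state 1 in

Answer: ACCEPT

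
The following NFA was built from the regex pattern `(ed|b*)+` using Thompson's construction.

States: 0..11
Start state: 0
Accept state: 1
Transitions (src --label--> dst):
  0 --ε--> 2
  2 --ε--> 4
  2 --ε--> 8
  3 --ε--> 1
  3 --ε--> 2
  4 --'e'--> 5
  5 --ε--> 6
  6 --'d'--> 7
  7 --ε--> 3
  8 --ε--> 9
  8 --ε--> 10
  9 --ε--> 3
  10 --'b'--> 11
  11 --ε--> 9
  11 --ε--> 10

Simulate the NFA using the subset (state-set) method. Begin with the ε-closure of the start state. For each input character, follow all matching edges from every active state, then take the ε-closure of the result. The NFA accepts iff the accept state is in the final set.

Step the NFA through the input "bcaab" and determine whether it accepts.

Answer: REJECT

Derivation:
initial (ε-close {0}): {0,1,2,3,4,8,9,10}
'b' @ 1: {1,2,3,4,8,9,10,11}  (accept∈set)
'c' @ 2: {}  — dead — no transitions
rest 'aab' ignored (set empty)
after full input: {}  (accept=1 not in)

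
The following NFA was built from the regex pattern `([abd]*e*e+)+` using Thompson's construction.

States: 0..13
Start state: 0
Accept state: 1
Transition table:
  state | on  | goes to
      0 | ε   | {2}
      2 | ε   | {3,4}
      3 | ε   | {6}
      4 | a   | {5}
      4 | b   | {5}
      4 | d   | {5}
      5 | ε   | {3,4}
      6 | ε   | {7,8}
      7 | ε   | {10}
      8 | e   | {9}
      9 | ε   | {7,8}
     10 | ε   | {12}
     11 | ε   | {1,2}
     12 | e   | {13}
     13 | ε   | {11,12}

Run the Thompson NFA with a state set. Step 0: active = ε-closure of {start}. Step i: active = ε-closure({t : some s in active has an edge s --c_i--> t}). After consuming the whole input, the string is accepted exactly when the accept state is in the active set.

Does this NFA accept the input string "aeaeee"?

start: ε-closure({0}) = {0,2,3,4,6,7,8,10,12}
'a' @ 1: {3,4,5,6,7,8,10,12}
'e' @ 2: {1,2,3,4,6,7,8,9,10,11,12,13}  [accepting]
'a' @ 3: {3,4,5,6,7,8,10,12}
'e' @ 4: {1,2,3,4,6,7,8,9,10,11,12,13}  [accepting]
'e' @ 5: {1,2,3,4,6,7,8,9,10,11,12,13}  [accepting]
'e' @ 6: {1,2,3,4,6,7,8,9,10,11,12,13}  [accepting]
final: {1,2,3,4,6,7,8,9,10,11,12,13}; accept 1 in set

Answer: ACCEPT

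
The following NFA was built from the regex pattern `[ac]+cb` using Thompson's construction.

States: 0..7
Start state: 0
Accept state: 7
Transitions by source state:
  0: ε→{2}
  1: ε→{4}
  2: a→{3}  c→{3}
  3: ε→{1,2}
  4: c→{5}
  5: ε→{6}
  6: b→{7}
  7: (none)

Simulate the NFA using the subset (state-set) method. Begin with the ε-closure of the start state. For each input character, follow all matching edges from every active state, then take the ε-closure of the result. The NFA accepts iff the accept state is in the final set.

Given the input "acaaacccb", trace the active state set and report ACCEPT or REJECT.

Answer: ACCEPT

Trace:
S₀ = ε-closure({0}) = {0,2}
'a' @ 1: {1,2,3,4}
'c' @ 2: {1,2,3,4,5,6}
'a' @ 3: {1,2,3,4}
'a' @ 4: {1,2,3,4}
'a' @ 5: {1,2,3,4}
'c' @ 6: {1,2,3,4,5,6}
'c' @ 7: {1,2,3,4,5,6}
'c' @ 8: {1,2,3,4,5,6}
'b' @ 9: {7}  ✓accept
after full input: {7}  (accept=7 in)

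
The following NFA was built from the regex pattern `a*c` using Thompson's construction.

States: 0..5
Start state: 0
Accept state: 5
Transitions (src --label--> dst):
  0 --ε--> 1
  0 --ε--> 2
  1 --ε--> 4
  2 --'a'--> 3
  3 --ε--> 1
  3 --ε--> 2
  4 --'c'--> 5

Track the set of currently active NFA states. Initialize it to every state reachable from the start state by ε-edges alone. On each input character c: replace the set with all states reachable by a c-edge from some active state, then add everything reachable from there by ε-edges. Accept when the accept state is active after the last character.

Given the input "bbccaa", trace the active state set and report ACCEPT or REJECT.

Answer: REJECT

Steps:
S₀ = ε-closure({0}) = {0,1,2,4}
'b' @ 1: {}  — no active states
rest 'bccaa' ignored (set empty)
end set {} — state 5 not in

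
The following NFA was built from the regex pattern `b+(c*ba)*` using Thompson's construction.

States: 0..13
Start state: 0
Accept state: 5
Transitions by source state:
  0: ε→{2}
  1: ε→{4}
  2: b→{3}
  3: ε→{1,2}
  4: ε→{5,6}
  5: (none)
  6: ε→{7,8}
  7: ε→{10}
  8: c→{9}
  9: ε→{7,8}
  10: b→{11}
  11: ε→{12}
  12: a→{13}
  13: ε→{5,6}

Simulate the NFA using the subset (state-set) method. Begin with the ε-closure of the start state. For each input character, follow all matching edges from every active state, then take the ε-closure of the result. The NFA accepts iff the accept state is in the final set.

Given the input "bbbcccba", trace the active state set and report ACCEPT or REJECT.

Answer: ACCEPT

Derivation:
start: ε-closure({0}) = {0,2}
'b' @ 1: {1,2,3,4,5,6,7,8,10}  (accept∈set)
'b' @ 2: {1,2,3,4,5,6,7,8,10,11,12}  (accept∈set)
'b' @ 3: {1,2,3,4,5,6,7,8,10,11,12}  (accept∈set)
'c' @ 4: {7,8,9,10}
'c' @ 5: {7,8,9,10}
'c' @ 6: {7,8,9,10}
'b' @ 7: {11,12}
'a' @ 8: {5,6,7,8,10,13}  (accept∈set)
end set {5,6,7,8,10,13} — state 5 in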